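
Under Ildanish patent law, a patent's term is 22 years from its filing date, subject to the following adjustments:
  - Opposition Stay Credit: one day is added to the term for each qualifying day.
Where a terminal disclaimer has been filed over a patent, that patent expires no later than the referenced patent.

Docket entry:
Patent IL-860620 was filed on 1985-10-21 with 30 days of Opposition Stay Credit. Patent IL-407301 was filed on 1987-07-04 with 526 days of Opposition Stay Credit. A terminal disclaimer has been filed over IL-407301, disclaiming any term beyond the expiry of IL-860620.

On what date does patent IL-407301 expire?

Natural term of IL-407301:
  Base: filing + 22 years → 4 July 2009.
  Opposition Stay Credit: +526 days → 12 December 2010.
Expiry of referenced patent IL-860620:
  Base: filing + 22 years → 21 October 2007.
  Opposition Stay Credit: +30 days → 20 November 2007.
Terminal disclaimer: IL-407301 expires on the earlier of 12 December 2010 and 20 November 2007.

November 20, 2007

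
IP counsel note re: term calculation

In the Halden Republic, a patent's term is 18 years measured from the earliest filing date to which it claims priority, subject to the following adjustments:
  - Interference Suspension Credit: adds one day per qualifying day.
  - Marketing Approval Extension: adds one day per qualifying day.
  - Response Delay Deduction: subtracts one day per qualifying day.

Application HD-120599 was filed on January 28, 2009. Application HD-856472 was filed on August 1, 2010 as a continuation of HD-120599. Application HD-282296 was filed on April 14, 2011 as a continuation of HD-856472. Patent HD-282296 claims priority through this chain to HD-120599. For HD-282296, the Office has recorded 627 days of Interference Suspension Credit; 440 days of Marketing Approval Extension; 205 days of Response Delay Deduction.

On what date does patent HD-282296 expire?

Earliest priority filing: 28 January 2009.
Base term: 28 January 2009 + 18 years → 28 January 2027.
Interference Suspension Credit: +627 days → 16 October 2028.
Marketing Approval Extension: +440 days → 30 December 2029.
Response Delay Deduction: −205 days → 8 June 2029.

2029-06-08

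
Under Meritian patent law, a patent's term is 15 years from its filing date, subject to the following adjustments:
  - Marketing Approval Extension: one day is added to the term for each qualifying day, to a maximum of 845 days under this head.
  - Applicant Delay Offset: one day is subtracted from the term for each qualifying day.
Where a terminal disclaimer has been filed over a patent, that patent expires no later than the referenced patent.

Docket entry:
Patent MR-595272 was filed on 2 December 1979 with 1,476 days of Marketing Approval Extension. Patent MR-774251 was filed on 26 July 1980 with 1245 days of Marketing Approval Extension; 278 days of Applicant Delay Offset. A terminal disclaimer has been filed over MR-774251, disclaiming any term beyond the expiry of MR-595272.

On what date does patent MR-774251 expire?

Natural term of MR-774251:
  Base: filing + 15 years → 26 July 1995.
  Marketing Approval Extension: 1245 days claimed exceeds the 845-day cap, so +845 days → 17 November 1997.
  Applicant Delay Offset: −278 days → 12 February 1997.
Expiry of referenced patent MR-595272:
  Base: filing + 15 years → 2 December 1994.
  Marketing Approval Extension: 1476 days claimed exceeds the 845-day cap, so +845 days → 26 March 1997.
Terminal disclaimer: MR-774251 expires on the earlier of 12 February 1997 and 26 March 1997.

February 12, 1997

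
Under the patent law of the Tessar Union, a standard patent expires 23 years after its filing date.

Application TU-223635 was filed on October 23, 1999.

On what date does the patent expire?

Filing date + 23 years → 23 October 2022.

October 23, 2022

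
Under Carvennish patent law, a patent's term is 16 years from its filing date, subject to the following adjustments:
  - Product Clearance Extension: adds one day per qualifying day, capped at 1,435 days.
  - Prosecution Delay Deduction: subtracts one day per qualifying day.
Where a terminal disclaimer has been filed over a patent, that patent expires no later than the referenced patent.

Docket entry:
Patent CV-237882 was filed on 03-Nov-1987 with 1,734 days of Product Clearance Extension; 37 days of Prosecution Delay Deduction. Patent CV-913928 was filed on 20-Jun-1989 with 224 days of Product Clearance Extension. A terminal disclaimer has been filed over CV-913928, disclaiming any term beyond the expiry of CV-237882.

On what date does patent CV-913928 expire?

Natural term of CV-913928:
  Base: filing + 16 years → 20 June 2005.
  Product Clearance Extension: 224 days (within the 1435-day cap) → +224 days → 30 January 2006.
Expiry of referenced patent CV-237882:
  Base: filing + 16 years → 3 November 2003.
  Product Clearance Extension: 1734 days claimed exceeds the 1435-day cap, so +1435 days → 8 October 2007.
  Prosecution Delay Deduction: −37 days → 1 September 2007.
Terminal disclaimer: CV-913928 expires on the earlier of 30 January 2006 and 1 September 2007.

2006-01-30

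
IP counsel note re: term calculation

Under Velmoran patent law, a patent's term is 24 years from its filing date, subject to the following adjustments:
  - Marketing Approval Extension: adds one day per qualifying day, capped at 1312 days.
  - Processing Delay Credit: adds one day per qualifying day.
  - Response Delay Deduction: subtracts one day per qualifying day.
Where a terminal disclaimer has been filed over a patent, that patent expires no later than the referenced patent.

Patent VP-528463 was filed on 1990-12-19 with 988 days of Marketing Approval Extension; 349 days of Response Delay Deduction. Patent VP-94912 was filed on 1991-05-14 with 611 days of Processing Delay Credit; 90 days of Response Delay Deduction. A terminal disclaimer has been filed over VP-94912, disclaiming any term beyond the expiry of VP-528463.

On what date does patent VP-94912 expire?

Natural term of VP-94912:
  Base: filing + 24 years → 14 May 2015.
  Processing Delay Credit: +611 days → 14 January 2017.
  Response Delay Deduction: −90 days → 16 October 2016.
Expiry of referenced patent VP-528463:
  Base: filing + 24 years → 19 December 2014.
  Marketing Approval Extension: 988 days (within the 1312-day cap) → +988 days → 2 September 2017.
  Response Delay Deduction: −349 days → 18 September 2016.
Terminal disclaimer: VP-94912 expires on the earlier of 16 October 2016 and 18 September 2016.

September 18, 2016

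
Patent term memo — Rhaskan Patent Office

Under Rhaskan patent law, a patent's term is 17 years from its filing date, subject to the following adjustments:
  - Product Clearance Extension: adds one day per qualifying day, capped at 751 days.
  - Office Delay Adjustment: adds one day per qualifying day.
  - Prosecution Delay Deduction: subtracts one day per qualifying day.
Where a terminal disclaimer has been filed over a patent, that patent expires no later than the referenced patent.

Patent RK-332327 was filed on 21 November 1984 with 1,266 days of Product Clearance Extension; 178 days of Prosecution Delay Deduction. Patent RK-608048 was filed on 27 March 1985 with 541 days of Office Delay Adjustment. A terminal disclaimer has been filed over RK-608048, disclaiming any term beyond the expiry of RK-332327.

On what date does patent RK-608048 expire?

Natural term of RK-608048:
  Base: filing + 17 years → 27 March 2002.
  Office Delay Adjustment: +541 days → 19 September 2003.
Expiry of referenced patent RK-332327:
  Base: filing + 17 years → 21 November 2001.
  Product Clearance Extension: 1266 days claimed exceeds the 751-day cap, so +751 days → 12 December 2003.
  Prosecution Delay Deduction: −178 days → 17 June 2003.
Terminal disclaimer: RK-608048 expires on the earlier of 19 September 2003 and 17 June 2003.

June 17, 2003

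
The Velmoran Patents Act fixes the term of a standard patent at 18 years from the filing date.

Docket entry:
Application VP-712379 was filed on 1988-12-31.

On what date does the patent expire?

Filing date + 18 years → 31 December 2006.

2006-12-31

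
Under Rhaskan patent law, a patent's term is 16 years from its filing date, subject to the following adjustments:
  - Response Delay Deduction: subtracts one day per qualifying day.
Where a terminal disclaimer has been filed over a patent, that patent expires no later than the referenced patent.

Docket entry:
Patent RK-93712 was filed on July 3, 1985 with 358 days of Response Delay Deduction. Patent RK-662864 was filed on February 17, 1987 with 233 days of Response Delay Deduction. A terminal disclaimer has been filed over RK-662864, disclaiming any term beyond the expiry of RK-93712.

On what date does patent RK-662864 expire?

Natural term of RK-662864:
  Base: filing + 16 years → 17 February 2003.
  Response Delay Deduction: −233 days → 29 June 2002.
Expiry of referenced patent RK-93712:
  Base: filing + 16 years → 3 July 2001.
  Response Delay Deduction: −358 days → 10 July 2000.
Terminal disclaimer: RK-662864 expires on the earlier of 29 June 2002 and 10 July 2000.

2000-07-10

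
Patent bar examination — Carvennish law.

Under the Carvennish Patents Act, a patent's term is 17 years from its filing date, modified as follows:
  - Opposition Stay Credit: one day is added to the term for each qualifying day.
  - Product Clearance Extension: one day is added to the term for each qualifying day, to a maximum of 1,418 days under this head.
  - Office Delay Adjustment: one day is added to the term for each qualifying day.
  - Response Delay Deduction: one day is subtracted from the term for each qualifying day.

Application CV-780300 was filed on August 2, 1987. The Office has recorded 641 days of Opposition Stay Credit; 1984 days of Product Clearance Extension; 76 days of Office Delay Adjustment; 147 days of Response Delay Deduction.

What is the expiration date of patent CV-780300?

January 11, 2010

Base term: filing date + 17 years → 2 August 2004.
Opposition Stay Credit: +641 days → 5 May 2006.
Product Clearance Extension: 1984 days claimed exceeds the 1418-day cap, so +1418 days → 23 March 2010.
Office Delay Adjustment: +76 days → 7 June 2010.
Response Delay Deduction: −147 days → 11 January 2010.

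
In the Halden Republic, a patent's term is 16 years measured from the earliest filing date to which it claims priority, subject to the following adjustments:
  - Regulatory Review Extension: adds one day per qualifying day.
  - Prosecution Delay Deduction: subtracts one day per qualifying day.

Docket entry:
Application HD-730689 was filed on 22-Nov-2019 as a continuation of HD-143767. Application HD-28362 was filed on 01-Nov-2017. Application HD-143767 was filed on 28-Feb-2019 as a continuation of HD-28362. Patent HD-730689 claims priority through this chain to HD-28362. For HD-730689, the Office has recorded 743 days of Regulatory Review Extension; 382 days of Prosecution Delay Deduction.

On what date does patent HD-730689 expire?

Earliest priority filing: 1 November 2017.
Base term: 1 November 2017 + 16 years → 1 November 2033.
Regulatory Review Extension: +743 days → 14 November 2035.
Prosecution Delay Deduction: −382 days → 28 October 2034.

2034-10-28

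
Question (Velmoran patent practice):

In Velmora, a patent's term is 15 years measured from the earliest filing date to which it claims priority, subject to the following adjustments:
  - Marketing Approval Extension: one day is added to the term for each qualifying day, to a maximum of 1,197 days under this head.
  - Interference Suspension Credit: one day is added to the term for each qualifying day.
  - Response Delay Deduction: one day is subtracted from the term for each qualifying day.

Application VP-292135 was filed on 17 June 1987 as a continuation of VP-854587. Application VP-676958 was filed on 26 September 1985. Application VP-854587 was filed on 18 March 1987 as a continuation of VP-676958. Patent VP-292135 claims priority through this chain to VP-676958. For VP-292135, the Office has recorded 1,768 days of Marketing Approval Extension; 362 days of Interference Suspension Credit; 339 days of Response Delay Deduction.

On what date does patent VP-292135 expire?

2004-01-29

Earliest priority filing: 26 September 1985.
Base term: 26 September 1985 + 15 years → 26 September 2000.
Marketing Approval Extension: 1768 days claimed exceeds the 1197-day cap, so +1197 days → 6 January 2004.
Interference Suspension Credit: +362 days → 2 January 2005.
Response Delay Deduction: −339 days → 29 January 2004.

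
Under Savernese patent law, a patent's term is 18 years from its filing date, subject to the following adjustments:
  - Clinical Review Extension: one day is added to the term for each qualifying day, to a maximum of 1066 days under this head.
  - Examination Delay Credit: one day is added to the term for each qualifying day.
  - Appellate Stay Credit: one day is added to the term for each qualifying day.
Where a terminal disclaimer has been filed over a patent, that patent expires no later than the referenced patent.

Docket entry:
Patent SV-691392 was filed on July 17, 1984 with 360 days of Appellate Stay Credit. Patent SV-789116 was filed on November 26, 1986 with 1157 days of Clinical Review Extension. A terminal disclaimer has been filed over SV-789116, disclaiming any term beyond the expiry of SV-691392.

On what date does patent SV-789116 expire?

July 12, 2003

Natural term of SV-789116:
  Base: filing + 18 years → 26 November 2004.
  Clinical Review Extension: 1157 days claimed exceeds the 1066-day cap, so +1066 days → 28 October 2007.
Expiry of referenced patent SV-691392:
  Base: filing + 18 years → 17 July 2002.
  Appellate Stay Credit: +360 days → 12 July 2003.
Terminal disclaimer: SV-789116 expires on the earlier of 28 October 2007 and 12 July 2003.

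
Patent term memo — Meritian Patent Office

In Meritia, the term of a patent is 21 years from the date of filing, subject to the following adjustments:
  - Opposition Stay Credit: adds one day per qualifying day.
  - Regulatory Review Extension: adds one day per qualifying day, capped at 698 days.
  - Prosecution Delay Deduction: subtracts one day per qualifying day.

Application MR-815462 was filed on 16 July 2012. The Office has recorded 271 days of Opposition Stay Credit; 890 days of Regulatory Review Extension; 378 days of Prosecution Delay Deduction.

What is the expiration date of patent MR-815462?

Base term: filing date + 21 years → 16 July 2033.
Opposition Stay Credit: +271 days → 13 April 2034.
Regulatory Review Extension: 890 days claimed exceeds the 698-day cap, so +698 days → 11 March 2036.
Prosecution Delay Deduction: −378 days → 27 February 2035.

2035-02-27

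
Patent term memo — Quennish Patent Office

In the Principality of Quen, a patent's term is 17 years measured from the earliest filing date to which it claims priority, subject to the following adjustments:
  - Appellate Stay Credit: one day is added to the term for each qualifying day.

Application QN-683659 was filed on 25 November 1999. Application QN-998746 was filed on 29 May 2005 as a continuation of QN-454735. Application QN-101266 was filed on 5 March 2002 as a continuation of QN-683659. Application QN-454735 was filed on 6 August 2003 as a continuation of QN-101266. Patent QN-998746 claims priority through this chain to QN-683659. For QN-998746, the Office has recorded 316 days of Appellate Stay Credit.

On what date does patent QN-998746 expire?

October 7, 2017

Earliest priority filing: 25 November 1999.
Base term: 25 November 1999 + 17 years → 25 November 2016.
Appellate Stay Credit: +316 days → 7 October 2017.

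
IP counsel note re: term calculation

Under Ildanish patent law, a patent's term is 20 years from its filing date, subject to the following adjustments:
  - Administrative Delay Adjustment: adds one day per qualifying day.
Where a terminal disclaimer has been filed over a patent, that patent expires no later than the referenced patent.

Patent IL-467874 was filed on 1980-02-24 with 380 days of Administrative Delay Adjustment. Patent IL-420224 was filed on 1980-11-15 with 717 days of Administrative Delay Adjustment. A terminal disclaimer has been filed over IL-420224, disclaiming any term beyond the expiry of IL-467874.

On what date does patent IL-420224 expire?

March 10, 2001

Natural term of IL-420224:
  Base: filing + 20 years → 15 November 2000.
  Administrative Delay Adjustment: +717 days → 2 November 2002.
Expiry of referenced patent IL-467874:
  Base: filing + 20 years → 24 February 2000.
  Administrative Delay Adjustment: +380 days → 10 March 2001.
Terminal disclaimer: IL-420224 expires on the earlier of 2 November 2002 and 10 March 2001.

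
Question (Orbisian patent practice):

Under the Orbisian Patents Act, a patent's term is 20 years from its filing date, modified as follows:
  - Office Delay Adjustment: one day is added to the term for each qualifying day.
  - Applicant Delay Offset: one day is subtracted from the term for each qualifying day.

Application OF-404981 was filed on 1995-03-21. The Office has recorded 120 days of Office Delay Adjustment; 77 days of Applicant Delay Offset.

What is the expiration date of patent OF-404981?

Base term: filing date + 20 years → 21 March 2015.
Office Delay Adjustment: +120 days → 19 July 2015.
Applicant Delay Offset: −77 days → 3 May 2015.

May 3, 2015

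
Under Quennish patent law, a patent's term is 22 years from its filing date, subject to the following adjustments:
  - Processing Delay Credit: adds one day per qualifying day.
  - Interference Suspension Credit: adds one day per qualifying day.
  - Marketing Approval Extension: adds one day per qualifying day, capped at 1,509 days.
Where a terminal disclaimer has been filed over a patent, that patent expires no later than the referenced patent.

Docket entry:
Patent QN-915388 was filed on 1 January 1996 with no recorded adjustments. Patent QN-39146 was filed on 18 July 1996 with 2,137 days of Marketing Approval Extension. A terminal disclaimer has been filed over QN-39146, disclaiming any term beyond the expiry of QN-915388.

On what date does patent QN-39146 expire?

Natural term of QN-39146:
  Base: filing + 22 years → 18 July 2018.
  Marketing Approval Extension: 2137 days claimed exceeds the 1509-day cap, so +1509 days → 4 September 2022.
Expiry of referenced patent QN-915388:
  Base: filing + 22 years → 1 January 2018.
Terminal disclaimer: QN-39146 expires on the earlier of 4 September 2022 and 1 January 2018.

2018-01-01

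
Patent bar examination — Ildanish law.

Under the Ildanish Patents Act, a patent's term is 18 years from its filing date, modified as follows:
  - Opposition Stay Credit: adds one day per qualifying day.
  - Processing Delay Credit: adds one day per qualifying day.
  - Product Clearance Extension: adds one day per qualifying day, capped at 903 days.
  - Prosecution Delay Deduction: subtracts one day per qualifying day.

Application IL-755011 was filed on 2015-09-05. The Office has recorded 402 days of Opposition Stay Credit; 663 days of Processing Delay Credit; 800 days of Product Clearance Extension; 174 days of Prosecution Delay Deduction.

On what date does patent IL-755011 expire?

Base term: filing date + 18 years → 5 September 2033.
Opposition Stay Credit: +402 days → 12 October 2034.
Processing Delay Credit: +663 days → 5 August 2036.
Product Clearance Extension: 800 days (within the 903-day cap) → +800 days → 14 October 2038.
Prosecution Delay Deduction: −174 days → 23 April 2038.

2038-04-23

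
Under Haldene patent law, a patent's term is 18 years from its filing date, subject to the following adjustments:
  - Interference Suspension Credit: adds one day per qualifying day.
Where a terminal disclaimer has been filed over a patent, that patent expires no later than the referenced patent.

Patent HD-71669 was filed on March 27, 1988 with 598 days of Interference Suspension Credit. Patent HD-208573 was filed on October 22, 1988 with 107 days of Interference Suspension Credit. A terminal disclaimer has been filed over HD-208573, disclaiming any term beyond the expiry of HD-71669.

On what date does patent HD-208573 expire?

2007-02-06

Natural term of HD-208573:
  Base: filing + 18 years → 22 October 2006.
  Interference Suspension Credit: +107 days → 6 February 2007.
Expiry of referenced patent HD-71669:
  Base: filing + 18 years → 27 March 2006.
  Interference Suspension Credit: +598 days → 15 November 2007.
Terminal disclaimer: HD-208573 expires on the earlier of 6 February 2007 and 15 November 2007.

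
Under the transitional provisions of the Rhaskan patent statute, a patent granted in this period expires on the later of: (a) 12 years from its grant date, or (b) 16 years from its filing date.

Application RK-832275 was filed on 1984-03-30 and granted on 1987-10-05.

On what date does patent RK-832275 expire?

2000-03-30

(a) grant + 12 years → 5 October 1999.
(b) filing + 16 years → 30 March 2000.
Later of the two: 30 March 2000.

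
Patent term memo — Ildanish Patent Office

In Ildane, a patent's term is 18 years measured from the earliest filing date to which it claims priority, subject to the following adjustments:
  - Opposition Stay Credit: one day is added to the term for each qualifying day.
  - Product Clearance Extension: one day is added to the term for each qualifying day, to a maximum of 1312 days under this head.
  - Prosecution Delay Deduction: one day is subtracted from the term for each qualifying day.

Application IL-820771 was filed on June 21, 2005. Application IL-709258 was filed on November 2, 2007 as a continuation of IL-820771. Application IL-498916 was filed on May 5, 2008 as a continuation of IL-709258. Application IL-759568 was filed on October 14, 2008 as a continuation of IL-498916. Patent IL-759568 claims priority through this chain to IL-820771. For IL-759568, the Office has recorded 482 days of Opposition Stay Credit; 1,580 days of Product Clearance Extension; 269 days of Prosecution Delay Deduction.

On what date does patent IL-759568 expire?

August 24, 2027

Earliest priority filing: 21 June 2005.
Base term: 21 June 2005 + 18 years → 21 June 2023.
Opposition Stay Credit: +482 days → 15 October 2024.
Product Clearance Extension: 1580 days claimed exceeds the 1312-day cap, so +1312 days → 19 May 2028.
Prosecution Delay Deduction: −269 days → 24 August 2027.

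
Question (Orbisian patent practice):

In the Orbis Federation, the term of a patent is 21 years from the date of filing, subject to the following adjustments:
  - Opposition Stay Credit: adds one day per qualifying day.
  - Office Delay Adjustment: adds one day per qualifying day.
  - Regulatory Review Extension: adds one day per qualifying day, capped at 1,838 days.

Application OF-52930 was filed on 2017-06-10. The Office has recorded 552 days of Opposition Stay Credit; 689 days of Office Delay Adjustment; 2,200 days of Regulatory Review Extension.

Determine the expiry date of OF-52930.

2046-11-14

Base term: filing date + 21 years → 10 June 2038.
Opposition Stay Credit: +552 days → 14 December 2039.
Office Delay Adjustment: +689 days → 2 November 2041.
Regulatory Review Extension: 2200 days claimed exceeds the 1838-day cap, so +1838 days → 14 November 2046.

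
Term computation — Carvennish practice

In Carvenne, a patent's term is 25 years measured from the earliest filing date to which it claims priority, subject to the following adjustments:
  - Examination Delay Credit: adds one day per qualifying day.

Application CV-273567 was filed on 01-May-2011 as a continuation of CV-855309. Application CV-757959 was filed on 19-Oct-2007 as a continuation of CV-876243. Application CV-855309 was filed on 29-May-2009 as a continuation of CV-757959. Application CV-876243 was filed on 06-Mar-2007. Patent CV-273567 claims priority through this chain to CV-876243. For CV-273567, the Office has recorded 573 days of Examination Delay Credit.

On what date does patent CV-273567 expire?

Earliest priority filing: 6 March 2007.
Base term: 6 March 2007 + 25 years → 6 March 2032.
Examination Delay Credit: +573 days → 30 September 2033.

2033-09-30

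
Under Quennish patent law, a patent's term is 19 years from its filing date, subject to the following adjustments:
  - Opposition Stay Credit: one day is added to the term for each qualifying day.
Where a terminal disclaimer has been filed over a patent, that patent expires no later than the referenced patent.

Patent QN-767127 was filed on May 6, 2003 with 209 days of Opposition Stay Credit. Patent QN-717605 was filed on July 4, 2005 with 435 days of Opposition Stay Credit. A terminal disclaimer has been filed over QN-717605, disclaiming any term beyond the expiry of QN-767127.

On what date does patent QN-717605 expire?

December 1, 2022

Natural term of QN-717605:
  Base: filing + 19 years → 4 July 2024.
  Opposition Stay Credit: +435 days → 12 September 2025.
Expiry of referenced patent QN-767127:
  Base: filing + 19 years → 6 May 2022.
  Opposition Stay Credit: +209 days → 1 December 2022.
Terminal disclaimer: QN-717605 expires on the earlier of 12 September 2025 and 1 December 2022.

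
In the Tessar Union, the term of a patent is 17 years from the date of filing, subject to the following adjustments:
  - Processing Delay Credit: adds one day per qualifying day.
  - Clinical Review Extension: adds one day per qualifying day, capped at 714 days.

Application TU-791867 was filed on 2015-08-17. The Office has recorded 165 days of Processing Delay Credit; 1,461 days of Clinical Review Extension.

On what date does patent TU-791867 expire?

2035-01-13

Base term: filing date + 17 years → 17 August 2032.
Processing Delay Credit: +165 days → 29 January 2033.
Clinical Review Extension: 1461 days claimed exceeds the 714-day cap, so +714 days → 13 January 2035.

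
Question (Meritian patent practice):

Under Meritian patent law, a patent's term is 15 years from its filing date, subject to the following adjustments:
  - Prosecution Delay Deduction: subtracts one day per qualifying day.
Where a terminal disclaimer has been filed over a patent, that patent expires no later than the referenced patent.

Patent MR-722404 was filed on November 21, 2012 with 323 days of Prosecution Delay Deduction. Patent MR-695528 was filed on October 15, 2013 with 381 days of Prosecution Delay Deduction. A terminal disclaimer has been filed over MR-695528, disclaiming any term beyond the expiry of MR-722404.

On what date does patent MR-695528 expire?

Natural term of MR-695528:
  Base: filing + 15 years → 15 October 2028.
  Prosecution Delay Deduction: −381 days → 30 September 2027.
Expiry of referenced patent MR-722404:
  Base: filing + 15 years → 21 November 2027.
  Prosecution Delay Deduction: −323 days → 2 January 2027.
Terminal disclaimer: MR-695528 expires on the earlier of 30 September 2027 and 2 January 2027.

2027-01-02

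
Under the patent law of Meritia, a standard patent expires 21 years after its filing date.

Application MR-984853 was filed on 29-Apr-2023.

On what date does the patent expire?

Filing date + 21 years → 29 April 2044.

2044-04-29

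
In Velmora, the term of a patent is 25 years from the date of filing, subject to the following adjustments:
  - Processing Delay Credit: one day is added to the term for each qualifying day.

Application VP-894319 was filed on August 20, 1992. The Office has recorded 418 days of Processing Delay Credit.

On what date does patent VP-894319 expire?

Base term: filing date + 25 years → 20 August 2017.
Processing Delay Credit: +418 days → 12 October 2018.

2018-10-12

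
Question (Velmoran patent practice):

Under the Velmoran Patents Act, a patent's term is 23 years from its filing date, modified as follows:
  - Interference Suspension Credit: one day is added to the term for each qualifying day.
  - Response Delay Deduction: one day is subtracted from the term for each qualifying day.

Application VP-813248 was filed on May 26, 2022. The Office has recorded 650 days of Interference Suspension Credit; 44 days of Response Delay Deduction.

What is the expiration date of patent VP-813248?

January 22, 2047

Base term: filing date + 23 years → 26 May 2045.
Interference Suspension Credit: +650 days → 7 March 2047.
Response Delay Deduction: −44 days → 22 January 2047.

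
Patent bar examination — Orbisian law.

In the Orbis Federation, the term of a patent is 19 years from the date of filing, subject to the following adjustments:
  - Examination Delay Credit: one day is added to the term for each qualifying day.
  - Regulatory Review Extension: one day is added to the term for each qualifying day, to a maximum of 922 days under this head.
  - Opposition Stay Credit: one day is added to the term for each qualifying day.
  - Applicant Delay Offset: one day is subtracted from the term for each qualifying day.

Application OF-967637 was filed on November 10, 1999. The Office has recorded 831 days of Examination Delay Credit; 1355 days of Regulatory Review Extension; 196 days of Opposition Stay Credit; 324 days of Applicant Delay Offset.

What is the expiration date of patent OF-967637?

Base term: filing date + 19 years → 10 November 2018.
Examination Delay Credit: +831 days → 18 February 2021.
Regulatory Review Extension: 1355 days claimed exceeds the 922-day cap, so +922 days → 29 August 2023.
Opposition Stay Credit: +196 days → 12 March 2024.
Applicant Delay Offset: −324 days → 23 April 2023.

April 23, 2023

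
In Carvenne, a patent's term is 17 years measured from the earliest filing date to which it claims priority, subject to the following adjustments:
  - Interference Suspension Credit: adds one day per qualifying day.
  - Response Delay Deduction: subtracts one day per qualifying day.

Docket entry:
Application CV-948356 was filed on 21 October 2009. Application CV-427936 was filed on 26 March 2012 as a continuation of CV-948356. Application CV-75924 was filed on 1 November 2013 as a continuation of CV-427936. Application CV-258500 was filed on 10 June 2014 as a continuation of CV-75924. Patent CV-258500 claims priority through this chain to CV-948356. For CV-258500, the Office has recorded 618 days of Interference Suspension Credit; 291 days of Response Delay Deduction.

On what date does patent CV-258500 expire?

September 13, 2027

Earliest priority filing: 21 October 2009.
Base term: 21 October 2009 + 17 years → 21 October 2026.
Interference Suspension Credit: +618 days → 30 June 2028.
Response Delay Deduction: −291 days → 13 September 2027.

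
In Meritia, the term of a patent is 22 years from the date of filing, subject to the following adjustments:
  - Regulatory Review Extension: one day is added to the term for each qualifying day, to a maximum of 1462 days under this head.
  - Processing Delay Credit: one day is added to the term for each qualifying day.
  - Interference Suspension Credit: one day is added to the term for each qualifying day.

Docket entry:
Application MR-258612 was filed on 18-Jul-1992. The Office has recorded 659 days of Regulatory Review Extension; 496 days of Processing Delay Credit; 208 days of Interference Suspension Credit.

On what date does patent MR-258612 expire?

2018-04-11

Base term: filing date + 22 years → 18 July 2014.
Regulatory Review Extension: 659 days (within the 1462-day cap) → +659 days → 7 May 2016.
Processing Delay Credit: +496 days → 15 September 2017.
Interference Suspension Credit: +208 days → 11 April 2018.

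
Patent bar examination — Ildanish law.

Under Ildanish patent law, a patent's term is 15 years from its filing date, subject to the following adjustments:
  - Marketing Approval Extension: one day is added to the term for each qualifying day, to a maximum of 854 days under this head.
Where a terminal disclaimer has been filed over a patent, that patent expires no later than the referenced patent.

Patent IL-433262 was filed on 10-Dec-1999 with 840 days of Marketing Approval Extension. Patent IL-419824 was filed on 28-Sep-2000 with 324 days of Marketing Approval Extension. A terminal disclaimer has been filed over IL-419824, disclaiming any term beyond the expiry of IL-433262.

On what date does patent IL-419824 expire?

August 17, 2016

Natural term of IL-419824:
  Base: filing + 15 years → 28 September 2015.
  Marketing Approval Extension: 324 days (within the 854-day cap) → +324 days → 17 August 2016.
Expiry of referenced patent IL-433262:
  Base: filing + 15 years → 10 December 2014.
  Marketing Approval Extension: 840 days (within the 854-day cap) → +840 days → 29 March 2017.
Terminal disclaimer: IL-419824 expires on the earlier of 17 August 2016 and 29 March 2017.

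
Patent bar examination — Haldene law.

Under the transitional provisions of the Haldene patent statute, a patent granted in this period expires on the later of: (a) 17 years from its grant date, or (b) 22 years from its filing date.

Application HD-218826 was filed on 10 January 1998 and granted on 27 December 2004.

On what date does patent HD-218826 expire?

(a) grant + 17 years → 27 December 2021.
(b) filing + 22 years → 10 January 2020.
Later of the two: 27 December 2021.

December 27, 2021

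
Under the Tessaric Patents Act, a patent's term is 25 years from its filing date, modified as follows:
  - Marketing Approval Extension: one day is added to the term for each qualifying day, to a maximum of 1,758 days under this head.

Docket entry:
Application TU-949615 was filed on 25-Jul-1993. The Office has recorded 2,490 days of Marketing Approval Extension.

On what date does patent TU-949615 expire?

Base term: filing date + 25 years → 25 July 2018.
Marketing Approval Extension: 2490 days claimed exceeds the 1758-day cap, so +1758 days → 18 May 2023.

2023-05-18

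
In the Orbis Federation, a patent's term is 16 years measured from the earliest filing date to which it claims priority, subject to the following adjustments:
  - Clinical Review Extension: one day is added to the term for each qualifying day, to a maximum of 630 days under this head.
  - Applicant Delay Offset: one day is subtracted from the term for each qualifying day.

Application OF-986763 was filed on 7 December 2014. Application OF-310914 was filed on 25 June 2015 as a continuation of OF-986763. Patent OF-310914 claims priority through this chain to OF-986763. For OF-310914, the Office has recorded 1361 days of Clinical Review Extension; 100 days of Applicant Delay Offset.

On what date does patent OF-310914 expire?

2032-05-20

Earliest priority filing: 7 December 2014.
Base term: 7 December 2014 + 16 years → 7 December 2030.
Clinical Review Extension: 1361 days claimed exceeds the 630-day cap, so +630 days → 28 August 2032.
Applicant Delay Offset: −100 days → 20 May 2032.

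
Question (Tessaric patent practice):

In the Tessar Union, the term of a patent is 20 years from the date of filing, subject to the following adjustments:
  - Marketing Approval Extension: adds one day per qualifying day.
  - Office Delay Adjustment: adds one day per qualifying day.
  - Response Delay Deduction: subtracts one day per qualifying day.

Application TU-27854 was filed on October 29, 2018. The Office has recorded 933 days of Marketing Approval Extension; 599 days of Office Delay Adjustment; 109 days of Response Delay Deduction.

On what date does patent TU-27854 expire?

Base term: filing date + 20 years → 29 October 2038.
Marketing Approval Extension: +933 days → 19 May 2041.
Office Delay Adjustment: +599 days → 8 January 2043.
Response Delay Deduction: −109 days → 21 September 2042.

2042-09-21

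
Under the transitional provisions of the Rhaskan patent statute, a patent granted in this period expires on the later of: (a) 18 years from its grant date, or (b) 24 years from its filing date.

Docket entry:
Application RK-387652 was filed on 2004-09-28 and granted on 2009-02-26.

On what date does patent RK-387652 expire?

2028-09-28

(a) grant + 18 years → 26 February 2027.
(b) filing + 24 years → 28 September 2028.
Later of the two: 28 September 2028.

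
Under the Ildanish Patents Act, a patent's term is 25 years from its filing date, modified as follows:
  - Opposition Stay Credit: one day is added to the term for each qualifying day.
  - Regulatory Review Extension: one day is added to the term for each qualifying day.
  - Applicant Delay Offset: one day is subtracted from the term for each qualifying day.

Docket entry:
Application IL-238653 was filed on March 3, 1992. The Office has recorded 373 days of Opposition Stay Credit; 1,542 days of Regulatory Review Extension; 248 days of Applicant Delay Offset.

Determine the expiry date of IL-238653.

Base term: filing date + 25 years → 3 March 2017.
Opposition Stay Credit: +373 days → 11 March 2018.
Regulatory Review Extension: +1542 days → 31 May 2022.
Applicant Delay Offset: −248 days → 25 September 2021.

September 25, 2021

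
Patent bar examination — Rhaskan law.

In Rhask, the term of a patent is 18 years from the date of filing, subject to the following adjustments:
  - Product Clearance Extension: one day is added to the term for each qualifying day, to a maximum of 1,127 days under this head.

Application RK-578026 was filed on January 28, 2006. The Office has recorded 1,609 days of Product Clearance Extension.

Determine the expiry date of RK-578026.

Base term: filing date + 18 years → 28 January 2024.
Product Clearance Extension: 1609 days claimed exceeds the 1127-day cap, so +1127 days → 28 February 2027.

2027-02-28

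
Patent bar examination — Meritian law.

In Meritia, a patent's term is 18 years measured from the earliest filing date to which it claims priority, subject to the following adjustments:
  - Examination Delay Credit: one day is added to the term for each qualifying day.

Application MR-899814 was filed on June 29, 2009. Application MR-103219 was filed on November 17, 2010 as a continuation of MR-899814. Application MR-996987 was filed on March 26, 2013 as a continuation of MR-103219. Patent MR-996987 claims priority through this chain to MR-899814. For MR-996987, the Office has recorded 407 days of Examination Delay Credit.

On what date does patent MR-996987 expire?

Earliest priority filing: 29 June 2009.
Base term: 29 June 2009 + 18 years → 29 June 2027.
Examination Delay Credit: +407 days → 9 August 2028.

2028-08-09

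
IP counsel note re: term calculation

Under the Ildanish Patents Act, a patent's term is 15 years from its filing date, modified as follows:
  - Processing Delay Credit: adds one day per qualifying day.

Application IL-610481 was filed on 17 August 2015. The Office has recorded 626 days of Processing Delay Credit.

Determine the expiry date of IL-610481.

2032-05-04

Base term: filing date + 15 years → 17 August 2030.
Processing Delay Credit: +626 days → 4 May 2032.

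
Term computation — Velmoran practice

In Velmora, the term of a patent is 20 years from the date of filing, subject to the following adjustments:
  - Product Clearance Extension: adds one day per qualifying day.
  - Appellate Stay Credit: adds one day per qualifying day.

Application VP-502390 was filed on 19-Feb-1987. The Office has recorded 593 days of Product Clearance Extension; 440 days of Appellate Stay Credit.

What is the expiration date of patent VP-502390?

Base term: filing date + 20 years → 19 February 2007.
Product Clearance Extension: +593 days → 4 October 2008.
Appellate Stay Credit: +440 days → 18 December 2009.

December 18, 2009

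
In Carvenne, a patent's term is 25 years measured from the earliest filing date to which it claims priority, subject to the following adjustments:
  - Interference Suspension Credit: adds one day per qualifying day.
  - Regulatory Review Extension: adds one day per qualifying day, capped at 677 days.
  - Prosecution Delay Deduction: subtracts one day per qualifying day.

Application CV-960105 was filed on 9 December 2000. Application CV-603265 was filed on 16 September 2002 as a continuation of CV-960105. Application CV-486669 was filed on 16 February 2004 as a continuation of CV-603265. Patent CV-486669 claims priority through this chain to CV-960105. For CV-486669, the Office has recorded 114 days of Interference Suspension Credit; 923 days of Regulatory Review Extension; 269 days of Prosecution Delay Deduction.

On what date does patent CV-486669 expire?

May 15, 2027

Earliest priority filing: 9 December 2000.
Base term: 9 December 2000 + 25 years → 9 December 2025.
Interference Suspension Credit: +114 days → 2 April 2026.
Regulatory Review Extension: 923 days claimed exceeds the 677-day cap, so +677 days → 8 February 2028.
Prosecution Delay Deduction: −269 days → 15 May 2027.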